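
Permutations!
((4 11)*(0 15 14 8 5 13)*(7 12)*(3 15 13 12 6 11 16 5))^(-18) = (3 14)(4 12 11 5 6 16 7)(8 15)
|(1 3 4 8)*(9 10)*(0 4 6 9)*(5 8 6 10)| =|(0 4 6 9 5 8 1 3 10)| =9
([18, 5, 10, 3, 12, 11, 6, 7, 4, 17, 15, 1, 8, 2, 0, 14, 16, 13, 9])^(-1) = (0 14 15 10 2 13 17 9 18)(1 11 5)(4 8 12)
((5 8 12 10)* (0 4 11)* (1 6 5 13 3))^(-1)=(0 11 4)(1 3 13 10 12 8 5 6)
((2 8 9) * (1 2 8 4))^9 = (8 9)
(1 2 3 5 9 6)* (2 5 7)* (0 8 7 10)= (0 8 7 2 3 10)(1 5 9 6)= [8, 5, 3, 10, 4, 9, 1, 2, 7, 6, 0]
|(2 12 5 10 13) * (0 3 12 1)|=|(0 3 12 5 10 13 2 1)|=8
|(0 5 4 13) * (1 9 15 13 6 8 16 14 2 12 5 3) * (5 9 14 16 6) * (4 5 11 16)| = 18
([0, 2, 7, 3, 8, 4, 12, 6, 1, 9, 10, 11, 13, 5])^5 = [0, 13, 5, 3, 6, 7, 8, 4, 12, 9, 10, 11, 1, 2]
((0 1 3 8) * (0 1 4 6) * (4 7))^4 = (1 3 8)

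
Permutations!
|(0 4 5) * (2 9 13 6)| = 12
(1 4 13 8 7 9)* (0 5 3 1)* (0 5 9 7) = (0 9 5 3 1 4 13 8) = [9, 4, 2, 1, 13, 3, 6, 7, 0, 5, 10, 11, 12, 8]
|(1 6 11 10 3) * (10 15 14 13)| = |(1 6 11 15 14 13 10 3)| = 8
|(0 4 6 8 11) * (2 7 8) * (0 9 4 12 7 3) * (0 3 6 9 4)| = |(0 12 7 8 11 4 9)(2 6)| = 14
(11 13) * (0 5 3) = (0 5 3)(11 13) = [5, 1, 2, 0, 4, 3, 6, 7, 8, 9, 10, 13, 12, 11]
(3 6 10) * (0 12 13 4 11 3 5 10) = (0 12 13 4 11 3 6)(5 10) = [12, 1, 2, 6, 11, 10, 0, 7, 8, 9, 5, 3, 13, 4]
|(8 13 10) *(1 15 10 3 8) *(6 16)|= |(1 15 10)(3 8 13)(6 16)|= 6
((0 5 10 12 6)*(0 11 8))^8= ((0 5 10 12 6 11 8))^8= (0 5 10 12 6 11 8)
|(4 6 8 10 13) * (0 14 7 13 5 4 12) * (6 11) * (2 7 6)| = |(0 14 6 8 10 5 4 11 2 7 13 12)| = 12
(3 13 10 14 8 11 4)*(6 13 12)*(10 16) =(3 12 6 13 16 10 14 8 11 4) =[0, 1, 2, 12, 3, 5, 13, 7, 11, 9, 14, 4, 6, 16, 8, 15, 10]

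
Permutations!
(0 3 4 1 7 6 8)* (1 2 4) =(0 3 1 7 6 8)(2 4) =[3, 7, 4, 1, 2, 5, 8, 6, 0]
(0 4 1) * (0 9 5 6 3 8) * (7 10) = [4, 9, 2, 8, 1, 6, 3, 10, 0, 5, 7] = (0 4 1 9 5 6 3 8)(7 10)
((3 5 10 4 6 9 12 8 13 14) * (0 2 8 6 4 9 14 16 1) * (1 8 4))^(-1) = ((0 2 4 1)(3 5 10 9 12 6 14)(8 13 16))^(-1) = (0 1 4 2)(3 14 6 12 9 10 5)(8 16 13)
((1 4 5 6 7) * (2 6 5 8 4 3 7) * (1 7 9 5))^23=(1 5 9 3)(2 6)(4 8)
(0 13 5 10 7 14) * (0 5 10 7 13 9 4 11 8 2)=[9, 1, 0, 3, 11, 7, 6, 14, 2, 4, 13, 8, 12, 10, 5]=(0 9 4 11 8 2)(5 7 14)(10 13)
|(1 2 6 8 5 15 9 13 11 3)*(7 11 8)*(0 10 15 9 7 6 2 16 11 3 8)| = |(0 10 15 7 3 1 16 11 8 5 9 13)| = 12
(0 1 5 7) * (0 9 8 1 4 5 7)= (0 4 5)(1 7 9 8)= [4, 7, 2, 3, 5, 0, 6, 9, 1, 8]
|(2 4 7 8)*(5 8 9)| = |(2 4 7 9 5 8)| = 6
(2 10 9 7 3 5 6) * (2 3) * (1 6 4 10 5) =[0, 6, 5, 1, 10, 4, 3, 2, 8, 7, 9] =(1 6 3)(2 5 4 10 9 7)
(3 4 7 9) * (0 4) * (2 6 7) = (0 4 2 6 7 9 3) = [4, 1, 6, 0, 2, 5, 7, 9, 8, 3]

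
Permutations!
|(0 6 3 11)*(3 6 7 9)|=5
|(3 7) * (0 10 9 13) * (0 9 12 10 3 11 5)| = |(0 3 7 11 5)(9 13)(10 12)| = 10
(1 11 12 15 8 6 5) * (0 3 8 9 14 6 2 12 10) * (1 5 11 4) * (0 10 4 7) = (0 3 8 2 12 15 9 14 6 11 4 1 7) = [3, 7, 12, 8, 1, 5, 11, 0, 2, 14, 10, 4, 15, 13, 6, 9]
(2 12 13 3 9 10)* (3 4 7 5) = (2 12 13 4 7 5 3 9 10) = [0, 1, 12, 9, 7, 3, 6, 5, 8, 10, 2, 11, 13, 4]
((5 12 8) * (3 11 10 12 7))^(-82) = (3 10 8 7 11 12 5)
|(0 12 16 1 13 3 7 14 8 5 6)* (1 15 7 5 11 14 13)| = 9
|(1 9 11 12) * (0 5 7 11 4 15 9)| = |(0 5 7 11 12 1)(4 15 9)| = 6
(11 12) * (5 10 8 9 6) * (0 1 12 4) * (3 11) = (0 1 12 3 11 4)(5 10 8 9 6) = [1, 12, 2, 11, 0, 10, 5, 7, 9, 6, 8, 4, 3]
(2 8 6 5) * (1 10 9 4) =(1 10 9 4)(2 8 6 5) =[0, 10, 8, 3, 1, 2, 5, 7, 6, 4, 9]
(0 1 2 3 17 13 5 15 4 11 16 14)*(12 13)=[1, 2, 3, 17, 11, 15, 6, 7, 8, 9, 10, 16, 13, 5, 0, 4, 14, 12]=(0 1 2 3 17 12 13 5 15 4 11 16 14)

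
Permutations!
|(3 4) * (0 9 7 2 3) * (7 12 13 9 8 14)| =|(0 8 14 7 2 3 4)(9 12 13)| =21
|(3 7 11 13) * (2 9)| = |(2 9)(3 7 11 13)| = 4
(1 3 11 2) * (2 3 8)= (1 8 2)(3 11)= [0, 8, 1, 11, 4, 5, 6, 7, 2, 9, 10, 3]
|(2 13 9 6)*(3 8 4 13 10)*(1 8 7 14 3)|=|(1 8 4 13 9 6 2 10)(3 7 14)|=24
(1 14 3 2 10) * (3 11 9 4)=[0, 14, 10, 2, 3, 5, 6, 7, 8, 4, 1, 9, 12, 13, 11]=(1 14 11 9 4 3 2 10)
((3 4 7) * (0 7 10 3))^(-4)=(3 10 4)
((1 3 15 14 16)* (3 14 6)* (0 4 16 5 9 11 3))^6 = ((0 4 16 1 14 5 9 11 3 15 6))^6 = (0 9 4 11 16 3 1 15 14 6 5)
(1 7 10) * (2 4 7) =(1 2 4 7 10) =[0, 2, 4, 3, 7, 5, 6, 10, 8, 9, 1]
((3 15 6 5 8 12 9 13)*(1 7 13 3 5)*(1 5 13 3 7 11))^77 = ((1 11)(3 15 6 5 8 12 9 7))^77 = (1 11)(3 12 6 7 8 15 9 5)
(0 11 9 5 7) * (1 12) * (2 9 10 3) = (0 11 10 3 2 9 5 7)(1 12) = [11, 12, 9, 2, 4, 7, 6, 0, 8, 5, 3, 10, 1]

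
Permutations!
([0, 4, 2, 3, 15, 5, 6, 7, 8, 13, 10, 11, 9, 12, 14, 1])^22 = [0, 4, 2, 3, 15, 5, 6, 7, 8, 13, 10, 11, 9, 12, 14, 1]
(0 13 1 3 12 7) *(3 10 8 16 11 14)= (0 13 1 10 8 16 11 14 3 12 7)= [13, 10, 2, 12, 4, 5, 6, 0, 16, 9, 8, 14, 7, 1, 3, 15, 11]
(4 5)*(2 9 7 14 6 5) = (2 9 7 14 6 5 4) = [0, 1, 9, 3, 2, 4, 5, 14, 8, 7, 10, 11, 12, 13, 6]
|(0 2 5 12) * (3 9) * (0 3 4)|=|(0 2 5 12 3 9 4)|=7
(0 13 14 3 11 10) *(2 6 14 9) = (0 13 9 2 6 14 3 11 10) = [13, 1, 6, 11, 4, 5, 14, 7, 8, 2, 0, 10, 12, 9, 3]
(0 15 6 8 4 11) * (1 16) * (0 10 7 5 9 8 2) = (0 15 6 2)(1 16)(4 11 10 7 5 9 8) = [15, 16, 0, 3, 11, 9, 2, 5, 4, 8, 7, 10, 12, 13, 14, 6, 1]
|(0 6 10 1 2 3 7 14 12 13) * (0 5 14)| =28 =|(0 6 10 1 2 3 7)(5 14 12 13)|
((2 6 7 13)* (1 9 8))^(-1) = ((1 9 8)(2 6 7 13))^(-1) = (1 8 9)(2 13 7 6)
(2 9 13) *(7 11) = (2 9 13)(7 11) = [0, 1, 9, 3, 4, 5, 6, 11, 8, 13, 10, 7, 12, 2]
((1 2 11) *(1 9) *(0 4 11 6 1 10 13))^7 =(0 4 11 9 10 13)(1 2 6)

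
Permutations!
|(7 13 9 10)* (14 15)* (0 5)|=4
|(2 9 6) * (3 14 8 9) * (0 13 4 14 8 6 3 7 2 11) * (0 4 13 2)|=12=|(0 2 7)(3 8 9)(4 14 6 11)|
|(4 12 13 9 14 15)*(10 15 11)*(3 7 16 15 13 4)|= |(3 7 16 15)(4 12)(9 14 11 10 13)|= 20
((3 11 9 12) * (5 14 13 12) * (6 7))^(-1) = ((3 11 9 5 14 13 12)(6 7))^(-1) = (3 12 13 14 5 9 11)(6 7)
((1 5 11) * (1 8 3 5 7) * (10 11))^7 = ((1 7)(3 5 10 11 8))^7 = (1 7)(3 10 8 5 11)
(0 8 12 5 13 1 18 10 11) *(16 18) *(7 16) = (0 8 12 5 13 1 7 16 18 10 11) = [8, 7, 2, 3, 4, 13, 6, 16, 12, 9, 11, 0, 5, 1, 14, 15, 18, 17, 10]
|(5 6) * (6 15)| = |(5 15 6)| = 3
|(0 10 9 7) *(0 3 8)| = 6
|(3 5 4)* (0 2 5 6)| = 6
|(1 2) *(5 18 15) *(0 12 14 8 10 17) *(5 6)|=12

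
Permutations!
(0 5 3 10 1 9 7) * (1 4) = (0 5 3 10 4 1 9 7) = [5, 9, 2, 10, 1, 3, 6, 0, 8, 7, 4]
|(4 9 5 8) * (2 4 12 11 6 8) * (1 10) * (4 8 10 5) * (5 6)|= |(1 6 10)(2 8 12 11 5)(4 9)|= 30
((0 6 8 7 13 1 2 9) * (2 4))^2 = (0 8 13 4 9 6 7 1 2) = ((0 6 8 7 13 1 4 2 9))^2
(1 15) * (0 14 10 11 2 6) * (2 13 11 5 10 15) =(0 14 15 1 2 6)(5 10)(11 13) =[14, 2, 6, 3, 4, 10, 0, 7, 8, 9, 5, 13, 12, 11, 15, 1]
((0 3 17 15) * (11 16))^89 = ((0 3 17 15)(11 16))^89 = (0 3 17 15)(11 16)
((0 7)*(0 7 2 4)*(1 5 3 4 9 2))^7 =(0 5 4 1 3)(2 9)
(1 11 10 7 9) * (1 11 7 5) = (1 7 9 11 10 5) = [0, 7, 2, 3, 4, 1, 6, 9, 8, 11, 5, 10]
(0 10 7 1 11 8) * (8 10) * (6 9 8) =(0 6 9 8)(1 11 10 7) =[6, 11, 2, 3, 4, 5, 9, 1, 0, 8, 7, 10]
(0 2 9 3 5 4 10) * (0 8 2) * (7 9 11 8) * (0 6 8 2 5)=(0 6 8 5 4 10 7 9 3)(2 11)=[6, 1, 11, 0, 10, 4, 8, 9, 5, 3, 7, 2]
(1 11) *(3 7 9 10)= [0, 11, 2, 7, 4, 5, 6, 9, 8, 10, 3, 1]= (1 11)(3 7 9 10)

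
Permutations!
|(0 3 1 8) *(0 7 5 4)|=|(0 3 1 8 7 5 4)|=7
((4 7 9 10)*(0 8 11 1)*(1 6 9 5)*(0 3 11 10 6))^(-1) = ((0 8 10 4 7 5 1 3 11)(6 9))^(-1) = (0 11 3 1 5 7 4 10 8)(6 9)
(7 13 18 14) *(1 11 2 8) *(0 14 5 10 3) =[14, 11, 8, 0, 4, 10, 6, 13, 1, 9, 3, 2, 12, 18, 7, 15, 16, 17, 5] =(0 14 7 13 18 5 10 3)(1 11 2 8)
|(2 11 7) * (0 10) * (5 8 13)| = |(0 10)(2 11 7)(5 8 13)| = 6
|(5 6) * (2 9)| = 2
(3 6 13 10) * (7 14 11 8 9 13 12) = (3 6 12 7 14 11 8 9 13 10) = [0, 1, 2, 6, 4, 5, 12, 14, 9, 13, 3, 8, 7, 10, 11]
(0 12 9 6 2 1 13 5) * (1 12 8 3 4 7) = (0 8 3 4 7 1 13 5)(2 12 9 6) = [8, 13, 12, 4, 7, 0, 2, 1, 3, 6, 10, 11, 9, 5]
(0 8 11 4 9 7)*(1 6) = (0 8 11 4 9 7)(1 6) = [8, 6, 2, 3, 9, 5, 1, 0, 11, 7, 10, 4]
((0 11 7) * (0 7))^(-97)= ((0 11))^(-97)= (0 11)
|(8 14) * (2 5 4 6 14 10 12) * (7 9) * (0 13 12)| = |(0 13 12 2 5 4 6 14 8 10)(7 9)| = 10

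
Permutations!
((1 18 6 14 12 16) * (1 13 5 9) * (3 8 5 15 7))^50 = ((1 18 6 14 12 16 13 15 7 3 8 5 9))^50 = (1 5 3 15 16 14 18 9 8 7 13 12 6)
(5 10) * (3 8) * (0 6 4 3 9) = (0 6 4 3 8 9)(5 10) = [6, 1, 2, 8, 3, 10, 4, 7, 9, 0, 5]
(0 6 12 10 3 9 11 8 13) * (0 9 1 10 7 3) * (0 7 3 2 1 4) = [6, 10, 1, 4, 0, 5, 12, 2, 13, 11, 7, 8, 3, 9] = (0 6 12 3 4)(1 10 7 2)(8 13 9 11)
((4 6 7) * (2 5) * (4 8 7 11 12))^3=(2 5)(4 12 11 6)(7 8)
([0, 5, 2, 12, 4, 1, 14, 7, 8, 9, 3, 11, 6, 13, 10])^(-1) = [0, 5, 2, 10, 4, 1, 12, 7, 8, 9, 14, 11, 3, 13, 6]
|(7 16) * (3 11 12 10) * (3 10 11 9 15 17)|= |(3 9 15 17)(7 16)(11 12)|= 4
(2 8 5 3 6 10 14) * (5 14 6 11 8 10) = (2 10 6 5 3 11 8 14) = [0, 1, 10, 11, 4, 3, 5, 7, 14, 9, 6, 8, 12, 13, 2]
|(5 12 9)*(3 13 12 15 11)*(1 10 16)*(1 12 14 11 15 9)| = |(1 10 16 12)(3 13 14 11)(5 9)| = 4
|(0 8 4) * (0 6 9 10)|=|(0 8 4 6 9 10)|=6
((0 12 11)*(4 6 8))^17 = ((0 12 11)(4 6 8))^17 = (0 11 12)(4 8 6)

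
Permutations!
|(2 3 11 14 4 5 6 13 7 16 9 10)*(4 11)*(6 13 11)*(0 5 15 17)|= 12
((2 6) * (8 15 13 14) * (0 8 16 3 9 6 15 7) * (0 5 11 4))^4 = (0 11 7)(2 16)(3 15)(4 5 8)(6 14)(9 13)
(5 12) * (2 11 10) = (2 11 10)(5 12) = [0, 1, 11, 3, 4, 12, 6, 7, 8, 9, 2, 10, 5]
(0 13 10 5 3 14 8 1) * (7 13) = (0 7 13 10 5 3 14 8 1) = [7, 0, 2, 14, 4, 3, 6, 13, 1, 9, 5, 11, 12, 10, 8]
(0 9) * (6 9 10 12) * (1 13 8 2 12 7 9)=(0 10 7 9)(1 13 8 2 12 6)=[10, 13, 12, 3, 4, 5, 1, 9, 2, 0, 7, 11, 6, 8]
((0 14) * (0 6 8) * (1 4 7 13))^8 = (14) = ((0 14 6 8)(1 4 7 13))^8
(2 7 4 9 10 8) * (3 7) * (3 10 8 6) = (2 10 6 3 7 4 9 8) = [0, 1, 10, 7, 9, 5, 3, 4, 2, 8, 6]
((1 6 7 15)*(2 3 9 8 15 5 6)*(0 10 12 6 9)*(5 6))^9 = (0 3 2 1 15 8 9 5 12 10)(6 7)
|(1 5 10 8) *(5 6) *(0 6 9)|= |(0 6 5 10 8 1 9)|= 7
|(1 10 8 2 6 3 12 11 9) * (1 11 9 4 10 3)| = |(1 3 12 9 11 4 10 8 2 6)| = 10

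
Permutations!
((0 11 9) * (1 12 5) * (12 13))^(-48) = ((0 11 9)(1 13 12 5))^(-48) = (13)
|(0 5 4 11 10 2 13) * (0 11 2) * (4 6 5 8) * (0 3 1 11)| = |(0 8 4 2 13)(1 11 10 3)(5 6)| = 20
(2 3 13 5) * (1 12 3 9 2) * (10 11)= (1 12 3 13 5)(2 9)(10 11)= [0, 12, 9, 13, 4, 1, 6, 7, 8, 2, 11, 10, 3, 5]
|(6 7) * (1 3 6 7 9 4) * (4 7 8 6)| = 12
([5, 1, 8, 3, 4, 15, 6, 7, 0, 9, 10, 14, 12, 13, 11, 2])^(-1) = [8, 1, 15, 3, 4, 0, 6, 7, 2, 9, 10, 14, 12, 13, 11, 5]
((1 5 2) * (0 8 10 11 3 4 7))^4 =(0 3 8 4 10 7 11)(1 5 2) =((0 8 10 11 3 4 7)(1 5 2))^4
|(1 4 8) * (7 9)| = |(1 4 8)(7 9)| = 6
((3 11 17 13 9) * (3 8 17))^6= (8 13)(9 17)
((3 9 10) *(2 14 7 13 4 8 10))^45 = (14)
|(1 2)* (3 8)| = |(1 2)(3 8)| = 2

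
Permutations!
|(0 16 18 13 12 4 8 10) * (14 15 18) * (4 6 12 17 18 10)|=30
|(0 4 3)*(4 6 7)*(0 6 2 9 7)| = 7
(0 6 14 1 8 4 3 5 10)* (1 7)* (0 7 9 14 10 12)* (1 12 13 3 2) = (0 6 10 7 12)(1 8 4 2)(3 5 13)(9 14) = [6, 8, 1, 5, 2, 13, 10, 12, 4, 14, 7, 11, 0, 3, 9]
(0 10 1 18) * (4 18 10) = [4, 10, 2, 3, 18, 5, 6, 7, 8, 9, 1, 11, 12, 13, 14, 15, 16, 17, 0] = (0 4 18)(1 10)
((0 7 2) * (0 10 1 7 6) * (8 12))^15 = ((0 6)(1 7 2 10)(8 12))^15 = (0 6)(1 10 2 7)(8 12)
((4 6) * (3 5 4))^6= (3 4)(5 6)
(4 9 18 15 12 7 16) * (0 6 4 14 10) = (0 6 4 9 18 15 12 7 16 14 10) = [6, 1, 2, 3, 9, 5, 4, 16, 8, 18, 0, 11, 7, 13, 10, 12, 14, 17, 15]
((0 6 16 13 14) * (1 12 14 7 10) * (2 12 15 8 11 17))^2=((0 6 16 13 7 10 1 15 8 11 17 2 12 14))^2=(0 16 7 1 8 17 12)(2 14 6 13 10 15 11)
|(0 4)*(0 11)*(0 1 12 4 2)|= |(0 2)(1 12 4 11)|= 4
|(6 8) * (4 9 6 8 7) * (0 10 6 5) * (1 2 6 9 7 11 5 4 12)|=11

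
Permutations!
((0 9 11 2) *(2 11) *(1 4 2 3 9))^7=(11)(0 2 4 1)(3 9)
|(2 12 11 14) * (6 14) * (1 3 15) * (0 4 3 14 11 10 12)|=14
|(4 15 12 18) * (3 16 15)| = 6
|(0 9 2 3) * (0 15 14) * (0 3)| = 3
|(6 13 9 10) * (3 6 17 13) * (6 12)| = |(3 12 6)(9 10 17 13)| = 12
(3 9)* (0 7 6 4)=[7, 1, 2, 9, 0, 5, 4, 6, 8, 3]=(0 7 6 4)(3 9)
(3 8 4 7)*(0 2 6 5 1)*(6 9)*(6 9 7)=(9)(0 2 7 3 8 4 6 5 1)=[2, 0, 7, 8, 6, 1, 5, 3, 4, 9]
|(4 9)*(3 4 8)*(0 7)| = |(0 7)(3 4 9 8)| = 4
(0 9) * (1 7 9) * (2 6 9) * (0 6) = (0 1 7 2)(6 9) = [1, 7, 0, 3, 4, 5, 9, 2, 8, 6]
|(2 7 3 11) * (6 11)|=|(2 7 3 6 11)|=5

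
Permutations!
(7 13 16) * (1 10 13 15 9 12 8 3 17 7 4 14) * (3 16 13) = (1 10 3 17 7 15 9 12 8 16 4 14) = [0, 10, 2, 17, 14, 5, 6, 15, 16, 12, 3, 11, 8, 13, 1, 9, 4, 7]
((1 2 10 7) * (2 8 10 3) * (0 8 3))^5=((0 8 10 7 1 3 2))^5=(0 3 7 8 2 1 10)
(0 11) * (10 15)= (0 11)(10 15)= [11, 1, 2, 3, 4, 5, 6, 7, 8, 9, 15, 0, 12, 13, 14, 10]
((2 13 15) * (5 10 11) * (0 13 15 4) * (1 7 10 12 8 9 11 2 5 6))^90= ((0 13 4)(1 7 10 2 15 5 12 8 9 11 6))^90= (1 10 15 12 9 6 7 2 5 8 11)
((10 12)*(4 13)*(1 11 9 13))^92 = (1 9 4 11 13)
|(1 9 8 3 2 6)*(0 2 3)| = |(0 2 6 1 9 8)| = 6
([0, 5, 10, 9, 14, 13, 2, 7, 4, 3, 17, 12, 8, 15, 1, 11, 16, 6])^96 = (17)(1 8 15)(4 11 5)(12 13 14)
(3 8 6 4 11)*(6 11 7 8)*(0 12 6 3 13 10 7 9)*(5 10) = (0 12 6 4 9)(5 10 7 8 11 13) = [12, 1, 2, 3, 9, 10, 4, 8, 11, 0, 7, 13, 6, 5]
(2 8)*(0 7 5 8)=(0 7 5 8 2)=[7, 1, 0, 3, 4, 8, 6, 5, 2]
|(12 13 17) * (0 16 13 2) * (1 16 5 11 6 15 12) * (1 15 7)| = 12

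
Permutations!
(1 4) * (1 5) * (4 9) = [0, 9, 2, 3, 5, 1, 6, 7, 8, 4] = (1 9 4 5)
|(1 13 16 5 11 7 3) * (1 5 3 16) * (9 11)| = 6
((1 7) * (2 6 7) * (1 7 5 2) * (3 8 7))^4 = (2 6 5)(3 8 7)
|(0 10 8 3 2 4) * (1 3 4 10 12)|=|(0 12 1 3 2 10 8 4)|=8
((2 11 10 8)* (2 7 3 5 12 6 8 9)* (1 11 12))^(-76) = ((1 11 10 9 2 12 6 8 7 3 5))^(-76) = (1 11 10 9 2 12 6 8 7 3 5)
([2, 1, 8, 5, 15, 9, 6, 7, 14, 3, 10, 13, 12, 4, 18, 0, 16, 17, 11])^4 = [18, 1, 11, 5, 8, 9, 6, 7, 13, 3, 10, 0, 12, 2, 4, 14, 16, 17, 15]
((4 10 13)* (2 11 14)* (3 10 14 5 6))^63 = (14)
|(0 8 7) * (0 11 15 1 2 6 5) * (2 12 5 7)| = 10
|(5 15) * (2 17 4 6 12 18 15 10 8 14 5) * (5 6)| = 11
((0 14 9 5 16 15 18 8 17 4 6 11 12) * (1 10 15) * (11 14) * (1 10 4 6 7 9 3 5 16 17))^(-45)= ((0 11 12)(1 4 7 9 16 10 15 18 8)(3 5 17 6 14))^(-45)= (18)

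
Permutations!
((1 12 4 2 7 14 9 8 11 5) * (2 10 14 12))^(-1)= (1 5 11 8 9 14 10 4 12 7 2)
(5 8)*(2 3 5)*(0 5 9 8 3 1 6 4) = (0 5 3 9 8 2 1 6 4) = [5, 6, 1, 9, 0, 3, 4, 7, 2, 8]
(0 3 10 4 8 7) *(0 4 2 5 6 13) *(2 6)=(0 3 10 6 13)(2 5)(4 8 7)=[3, 1, 5, 10, 8, 2, 13, 4, 7, 9, 6, 11, 12, 0]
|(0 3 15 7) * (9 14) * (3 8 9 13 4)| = 9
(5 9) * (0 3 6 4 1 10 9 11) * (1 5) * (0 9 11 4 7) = [3, 10, 2, 6, 5, 4, 7, 0, 8, 1, 11, 9] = (0 3 6 7)(1 10 11 9)(4 5)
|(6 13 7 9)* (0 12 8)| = |(0 12 8)(6 13 7 9)| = 12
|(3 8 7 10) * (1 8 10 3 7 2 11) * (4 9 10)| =20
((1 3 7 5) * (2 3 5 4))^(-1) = ((1 5)(2 3 7 4))^(-1) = (1 5)(2 4 7 3)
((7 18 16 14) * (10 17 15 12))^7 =((7 18 16 14)(10 17 15 12))^7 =(7 14 16 18)(10 12 15 17)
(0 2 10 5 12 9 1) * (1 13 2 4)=(0 4 1)(2 10 5 12 9 13)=[4, 0, 10, 3, 1, 12, 6, 7, 8, 13, 5, 11, 9, 2]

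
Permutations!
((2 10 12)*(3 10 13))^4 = ((2 13 3 10 12))^4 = (2 12 10 3 13)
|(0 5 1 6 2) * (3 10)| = |(0 5 1 6 2)(3 10)| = 10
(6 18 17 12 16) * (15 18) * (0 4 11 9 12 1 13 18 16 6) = (0 4 11 9 12 6 15 16)(1 13 18 17) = [4, 13, 2, 3, 11, 5, 15, 7, 8, 12, 10, 9, 6, 18, 14, 16, 0, 1, 17]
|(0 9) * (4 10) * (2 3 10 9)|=6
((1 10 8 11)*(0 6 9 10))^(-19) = (0 9 8 1 6 10 11)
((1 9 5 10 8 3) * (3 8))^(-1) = ((1 9 5 10 3))^(-1) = (1 3 10 5 9)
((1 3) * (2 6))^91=((1 3)(2 6))^91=(1 3)(2 6)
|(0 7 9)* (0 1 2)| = |(0 7 9 1 2)| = 5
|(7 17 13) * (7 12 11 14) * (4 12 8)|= 8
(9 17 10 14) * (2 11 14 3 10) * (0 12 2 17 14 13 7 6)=(17)(0 12 2 11 13 7 6)(3 10)(9 14)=[12, 1, 11, 10, 4, 5, 0, 6, 8, 14, 3, 13, 2, 7, 9, 15, 16, 17]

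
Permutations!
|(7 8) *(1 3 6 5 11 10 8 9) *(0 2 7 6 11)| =|(0 2 7 9 1 3 11 10 8 6 5)| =11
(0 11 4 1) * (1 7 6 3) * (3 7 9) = [11, 0, 2, 1, 9, 5, 7, 6, 8, 3, 10, 4] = (0 11 4 9 3 1)(6 7)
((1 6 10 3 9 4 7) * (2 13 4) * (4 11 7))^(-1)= (1 7 11 13 2 9 3 10 6)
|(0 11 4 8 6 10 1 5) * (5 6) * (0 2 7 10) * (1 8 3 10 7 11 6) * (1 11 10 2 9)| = |(0 6)(1 11 4 3 2 10 8 5 9)| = 18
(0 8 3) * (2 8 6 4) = (0 6 4 2 8 3) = [6, 1, 8, 0, 2, 5, 4, 7, 3]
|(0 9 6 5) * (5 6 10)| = 4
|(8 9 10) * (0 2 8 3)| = |(0 2 8 9 10 3)| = 6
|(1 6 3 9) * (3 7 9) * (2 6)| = 5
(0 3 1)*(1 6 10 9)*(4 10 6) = (0 3 4 10 9 1) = [3, 0, 2, 4, 10, 5, 6, 7, 8, 1, 9]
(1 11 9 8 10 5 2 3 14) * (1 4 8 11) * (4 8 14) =[0, 1, 3, 4, 14, 2, 6, 7, 10, 11, 5, 9, 12, 13, 8] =(2 3 4 14 8 10 5)(9 11)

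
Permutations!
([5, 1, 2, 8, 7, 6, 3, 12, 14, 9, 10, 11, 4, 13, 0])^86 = (0 6 8)(3 14 5)(4 12 7)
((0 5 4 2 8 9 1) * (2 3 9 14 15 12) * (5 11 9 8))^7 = (0 1 9 11)(2 12 15 14 8 3 4 5)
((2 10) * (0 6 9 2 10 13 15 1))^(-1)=((0 6 9 2 13 15 1))^(-1)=(0 1 15 13 2 9 6)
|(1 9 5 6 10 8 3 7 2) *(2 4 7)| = 8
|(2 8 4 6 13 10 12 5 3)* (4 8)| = |(2 4 6 13 10 12 5 3)| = 8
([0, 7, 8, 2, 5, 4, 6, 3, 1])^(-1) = [0, 8, 3, 7, 5, 4, 6, 1, 2]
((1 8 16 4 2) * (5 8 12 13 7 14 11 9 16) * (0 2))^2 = ((0 2 1 12 13 7 14 11 9 16 4)(5 8))^2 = (0 1 13 14 9 4 2 12 7 11 16)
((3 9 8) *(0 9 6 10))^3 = ((0 9 8 3 6 10))^3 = (0 3)(6 9)(8 10)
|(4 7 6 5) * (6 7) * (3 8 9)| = |(3 8 9)(4 6 5)| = 3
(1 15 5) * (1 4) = (1 15 5 4) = [0, 15, 2, 3, 1, 4, 6, 7, 8, 9, 10, 11, 12, 13, 14, 5]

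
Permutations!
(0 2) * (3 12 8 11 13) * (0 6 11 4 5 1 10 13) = (0 2 6 11)(1 10 13 3 12 8 4 5) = [2, 10, 6, 12, 5, 1, 11, 7, 4, 9, 13, 0, 8, 3]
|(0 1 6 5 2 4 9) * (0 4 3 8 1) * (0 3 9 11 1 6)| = 10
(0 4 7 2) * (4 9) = (0 9 4 7 2) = [9, 1, 0, 3, 7, 5, 6, 2, 8, 4]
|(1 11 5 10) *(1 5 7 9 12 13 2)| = |(1 11 7 9 12 13 2)(5 10)| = 14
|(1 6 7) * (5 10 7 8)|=6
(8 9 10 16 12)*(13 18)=(8 9 10 16 12)(13 18)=[0, 1, 2, 3, 4, 5, 6, 7, 9, 10, 16, 11, 8, 18, 14, 15, 12, 17, 13]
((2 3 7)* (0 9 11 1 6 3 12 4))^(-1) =(0 4 12 2 7 3 6 1 11 9)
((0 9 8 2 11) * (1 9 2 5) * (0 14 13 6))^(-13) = (0 6 13 14 11 2)(1 5 8 9)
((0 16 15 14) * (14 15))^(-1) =((0 16 14))^(-1) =(0 14 16)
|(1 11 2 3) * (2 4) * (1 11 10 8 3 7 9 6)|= 10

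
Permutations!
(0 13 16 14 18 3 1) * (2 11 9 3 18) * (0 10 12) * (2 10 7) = (18)(0 13 16 14 10 12)(1 7 2 11 9 3) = [13, 7, 11, 1, 4, 5, 6, 2, 8, 3, 12, 9, 0, 16, 10, 15, 14, 17, 18]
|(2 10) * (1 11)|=|(1 11)(2 10)|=2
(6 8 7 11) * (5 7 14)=(5 7 11 6 8 14)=[0, 1, 2, 3, 4, 7, 8, 11, 14, 9, 10, 6, 12, 13, 5]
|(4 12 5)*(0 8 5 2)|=|(0 8 5 4 12 2)|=6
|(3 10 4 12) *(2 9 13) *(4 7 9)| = 8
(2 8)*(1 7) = (1 7)(2 8) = [0, 7, 8, 3, 4, 5, 6, 1, 2]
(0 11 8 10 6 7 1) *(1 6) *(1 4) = [11, 0, 2, 3, 1, 5, 7, 6, 10, 9, 4, 8] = (0 11 8 10 4 1)(6 7)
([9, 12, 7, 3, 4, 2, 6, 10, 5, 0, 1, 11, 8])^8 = (1 12 8 5 2 7 10)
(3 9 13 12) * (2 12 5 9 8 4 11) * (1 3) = (1 3 8 4 11 2 12)(5 9 13) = [0, 3, 12, 8, 11, 9, 6, 7, 4, 13, 10, 2, 1, 5]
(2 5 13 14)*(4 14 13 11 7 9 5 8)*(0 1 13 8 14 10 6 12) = (0 1 13 8 4 10 6 12)(2 14)(5 11 7 9) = [1, 13, 14, 3, 10, 11, 12, 9, 4, 5, 6, 7, 0, 8, 2]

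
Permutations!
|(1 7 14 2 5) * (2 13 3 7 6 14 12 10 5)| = |(1 6 14 13 3 7 12 10 5)| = 9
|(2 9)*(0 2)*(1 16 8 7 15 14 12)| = |(0 2 9)(1 16 8 7 15 14 12)| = 21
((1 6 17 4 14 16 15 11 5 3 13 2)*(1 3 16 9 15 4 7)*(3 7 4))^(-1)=(1 7 2 13 3 16 5 11 15 9 14 4 17 6)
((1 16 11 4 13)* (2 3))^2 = ((1 16 11 4 13)(2 3))^2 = (1 11 13 16 4)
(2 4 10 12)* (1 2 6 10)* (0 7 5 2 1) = (0 7 5 2 4)(6 10 12) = [7, 1, 4, 3, 0, 2, 10, 5, 8, 9, 12, 11, 6]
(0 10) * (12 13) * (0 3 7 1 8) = (0 10 3 7 1 8)(12 13) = [10, 8, 2, 7, 4, 5, 6, 1, 0, 9, 3, 11, 13, 12]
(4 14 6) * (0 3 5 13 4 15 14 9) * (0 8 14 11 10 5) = (0 3)(4 9 8 14 6 15 11 10 5 13) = [3, 1, 2, 0, 9, 13, 15, 7, 14, 8, 5, 10, 12, 4, 6, 11]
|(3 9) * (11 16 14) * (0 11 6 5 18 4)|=8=|(0 11 16 14 6 5 18 4)(3 9)|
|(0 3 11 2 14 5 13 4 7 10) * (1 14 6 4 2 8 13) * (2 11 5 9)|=|(0 3 5 1 14 9 2 6 4 7 10)(8 13 11)|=33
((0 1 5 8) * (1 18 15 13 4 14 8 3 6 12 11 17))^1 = (0 18 15 13 4 14 8)(1 5 3 6 12 11 17)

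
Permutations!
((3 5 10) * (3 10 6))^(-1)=((10)(3 5 6))^(-1)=(10)(3 6 5)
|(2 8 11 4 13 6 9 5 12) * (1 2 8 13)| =|(1 2 13 6 9 5 12 8 11 4)| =10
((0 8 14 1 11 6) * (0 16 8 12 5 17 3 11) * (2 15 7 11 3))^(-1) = (0 1 14 8 16 6 11 7 15 2 17 5 12)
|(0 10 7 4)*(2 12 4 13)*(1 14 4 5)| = 10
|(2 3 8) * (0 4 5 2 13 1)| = |(0 4 5 2 3 8 13 1)| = 8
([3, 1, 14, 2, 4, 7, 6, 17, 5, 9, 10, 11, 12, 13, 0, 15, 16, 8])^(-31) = [3, 1, 14, 2, 4, 7, 6, 17, 5, 9, 10, 11, 12, 13, 0, 15, 16, 8]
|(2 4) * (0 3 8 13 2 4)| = 5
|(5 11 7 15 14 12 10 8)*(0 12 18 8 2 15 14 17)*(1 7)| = 42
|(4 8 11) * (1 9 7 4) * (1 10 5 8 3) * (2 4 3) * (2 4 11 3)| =|(1 9 7 2 11 10 5 8 3)| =9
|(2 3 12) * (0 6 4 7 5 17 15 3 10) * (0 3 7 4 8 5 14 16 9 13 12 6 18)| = |(0 18)(2 10 3 6 8 5 17 15 7 14 16 9 13 12)| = 14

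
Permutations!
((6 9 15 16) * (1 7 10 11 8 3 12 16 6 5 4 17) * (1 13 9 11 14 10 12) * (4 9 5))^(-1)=((1 7 12 16 4 17 13 5 9 15 6 11 8 3)(10 14))^(-1)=(1 3 8 11 6 15 9 5 13 17 4 16 12 7)(10 14)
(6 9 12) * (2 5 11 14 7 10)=(2 5 11 14 7 10)(6 9 12)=[0, 1, 5, 3, 4, 11, 9, 10, 8, 12, 2, 14, 6, 13, 7]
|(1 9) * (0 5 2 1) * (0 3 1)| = 3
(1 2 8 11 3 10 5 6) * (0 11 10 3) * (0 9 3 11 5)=(0 5 6 1 2 8 10)(3 11 9)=[5, 2, 8, 11, 4, 6, 1, 7, 10, 3, 0, 9]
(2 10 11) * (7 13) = (2 10 11)(7 13) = [0, 1, 10, 3, 4, 5, 6, 13, 8, 9, 11, 2, 12, 7]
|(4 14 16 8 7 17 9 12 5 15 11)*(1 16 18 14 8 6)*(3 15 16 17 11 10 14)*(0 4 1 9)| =35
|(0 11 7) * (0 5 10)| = 5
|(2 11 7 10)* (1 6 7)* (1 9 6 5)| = 6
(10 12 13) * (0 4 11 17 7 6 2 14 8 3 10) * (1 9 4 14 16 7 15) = [14, 9, 16, 10, 11, 5, 2, 6, 3, 4, 12, 17, 13, 0, 8, 1, 7, 15] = (0 14 8 3 10 12 13)(1 9 4 11 17 15)(2 16 7 6)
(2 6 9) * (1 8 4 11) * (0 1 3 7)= (0 1 8 4 11 3 7)(2 6 9)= [1, 8, 6, 7, 11, 5, 9, 0, 4, 2, 10, 3]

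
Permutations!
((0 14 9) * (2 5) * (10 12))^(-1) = (0 9 14)(2 5)(10 12)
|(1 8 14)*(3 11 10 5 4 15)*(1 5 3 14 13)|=12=|(1 8 13)(3 11 10)(4 15 14 5)|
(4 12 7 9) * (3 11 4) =(3 11 4 12 7 9) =[0, 1, 2, 11, 12, 5, 6, 9, 8, 3, 10, 4, 7]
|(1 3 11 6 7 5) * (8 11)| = |(1 3 8 11 6 7 5)| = 7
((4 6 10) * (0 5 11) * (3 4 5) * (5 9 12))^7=(0 5 9 6 3 11 12 10 4)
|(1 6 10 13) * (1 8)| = 5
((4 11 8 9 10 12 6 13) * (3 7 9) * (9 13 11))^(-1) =((3 7 13 4 9 10 12 6 11 8))^(-1) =(3 8 11 6 12 10 9 4 13 7)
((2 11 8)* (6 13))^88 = ((2 11 8)(6 13))^88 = (13)(2 11 8)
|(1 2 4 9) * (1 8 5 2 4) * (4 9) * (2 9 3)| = 3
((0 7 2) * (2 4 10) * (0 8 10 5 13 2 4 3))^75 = ((0 7 3)(2 8 10 4 5 13))^75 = (2 4)(5 8)(10 13)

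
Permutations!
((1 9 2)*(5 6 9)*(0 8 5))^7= (9)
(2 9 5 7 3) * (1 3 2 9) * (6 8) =(1 3 9 5 7 2)(6 8) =[0, 3, 1, 9, 4, 7, 8, 2, 6, 5]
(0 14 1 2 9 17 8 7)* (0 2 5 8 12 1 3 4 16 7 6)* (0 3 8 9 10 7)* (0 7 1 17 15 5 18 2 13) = [14, 18, 10, 4, 16, 9, 3, 13, 6, 15, 1, 11, 17, 0, 8, 5, 7, 12, 2] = (0 14 8 6 3 4 16 7 13)(1 18 2 10)(5 9 15)(12 17)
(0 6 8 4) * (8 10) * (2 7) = (0 6 10 8 4)(2 7) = [6, 1, 7, 3, 0, 5, 10, 2, 4, 9, 8]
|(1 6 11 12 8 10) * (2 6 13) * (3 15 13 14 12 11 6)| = |(1 14 12 8 10)(2 3 15 13)| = 20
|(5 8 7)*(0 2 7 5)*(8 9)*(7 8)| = 6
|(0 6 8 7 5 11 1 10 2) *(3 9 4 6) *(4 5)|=|(0 3 9 5 11 1 10 2)(4 6 8 7)|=8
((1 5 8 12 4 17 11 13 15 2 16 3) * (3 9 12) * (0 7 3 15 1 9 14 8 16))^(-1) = ((0 7 3 9 12 4 17 11 13 1 5 16 14 8 15 2))^(-1) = (0 2 15 8 14 16 5 1 13 11 17 4 12 9 3 7)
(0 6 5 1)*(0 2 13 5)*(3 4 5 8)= [6, 2, 13, 4, 5, 1, 0, 7, 3, 9, 10, 11, 12, 8]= (0 6)(1 2 13 8 3 4 5)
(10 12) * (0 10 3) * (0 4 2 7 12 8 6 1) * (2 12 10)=(0 2 7 10 8 6 1)(3 4 12)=[2, 0, 7, 4, 12, 5, 1, 10, 6, 9, 8, 11, 3]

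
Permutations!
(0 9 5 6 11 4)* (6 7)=[9, 1, 2, 3, 0, 7, 11, 6, 8, 5, 10, 4]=(0 9 5 7 6 11 4)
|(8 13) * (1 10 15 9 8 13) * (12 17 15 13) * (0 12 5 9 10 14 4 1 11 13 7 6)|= 105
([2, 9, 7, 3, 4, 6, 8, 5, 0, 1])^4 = [6, 1, 8, 3, 4, 2, 7, 0, 5, 9]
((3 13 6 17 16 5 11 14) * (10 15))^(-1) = (3 14 11 5 16 17 6 13)(10 15)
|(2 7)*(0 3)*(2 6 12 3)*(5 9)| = 6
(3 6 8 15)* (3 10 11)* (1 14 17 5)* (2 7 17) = (1 14 2 7 17 5)(3 6 8 15 10 11) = [0, 14, 7, 6, 4, 1, 8, 17, 15, 9, 11, 3, 12, 13, 2, 10, 16, 5]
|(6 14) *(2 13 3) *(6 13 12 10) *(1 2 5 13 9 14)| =|(1 2 12 10 6)(3 5 13)(9 14)| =30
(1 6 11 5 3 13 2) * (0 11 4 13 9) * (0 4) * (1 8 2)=(0 11 5 3 9 4 13 1 6)(2 8)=[11, 6, 8, 9, 13, 3, 0, 7, 2, 4, 10, 5, 12, 1]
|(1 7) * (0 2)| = |(0 2)(1 7)| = 2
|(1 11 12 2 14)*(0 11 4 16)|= |(0 11 12 2 14 1 4 16)|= 8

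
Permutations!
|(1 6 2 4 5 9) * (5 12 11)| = 8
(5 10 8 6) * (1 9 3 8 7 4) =(1 9 3 8 6 5 10 7 4) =[0, 9, 2, 8, 1, 10, 5, 4, 6, 3, 7]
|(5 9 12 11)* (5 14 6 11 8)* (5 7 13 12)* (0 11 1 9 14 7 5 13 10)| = 8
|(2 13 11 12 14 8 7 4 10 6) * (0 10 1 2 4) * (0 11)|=35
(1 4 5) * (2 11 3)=(1 4 5)(2 11 3)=[0, 4, 11, 2, 5, 1, 6, 7, 8, 9, 10, 3]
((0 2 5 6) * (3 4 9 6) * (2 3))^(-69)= (0 3 4 9 6)(2 5)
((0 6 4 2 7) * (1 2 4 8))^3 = (0 1)(2 6)(7 8)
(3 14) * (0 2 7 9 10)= [2, 1, 7, 14, 4, 5, 6, 9, 8, 10, 0, 11, 12, 13, 3]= (0 2 7 9 10)(3 14)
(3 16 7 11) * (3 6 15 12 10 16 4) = [0, 1, 2, 4, 3, 5, 15, 11, 8, 9, 16, 6, 10, 13, 14, 12, 7] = (3 4)(6 15 12 10 16 7 11)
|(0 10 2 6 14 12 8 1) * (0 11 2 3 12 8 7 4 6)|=12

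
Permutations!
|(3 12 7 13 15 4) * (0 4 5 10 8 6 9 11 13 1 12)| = |(0 4 3)(1 12 7)(5 10 8 6 9 11 13 15)| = 24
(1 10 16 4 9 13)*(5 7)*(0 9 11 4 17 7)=(0 9 13 1 10 16 17 7 5)(4 11)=[9, 10, 2, 3, 11, 0, 6, 5, 8, 13, 16, 4, 12, 1, 14, 15, 17, 7]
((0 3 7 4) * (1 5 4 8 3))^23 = (0 4 5 1)(3 8 7)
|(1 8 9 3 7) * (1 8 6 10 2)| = 4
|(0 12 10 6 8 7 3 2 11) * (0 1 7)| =5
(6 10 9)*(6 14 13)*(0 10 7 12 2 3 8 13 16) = (0 10 9 14 16)(2 3 8 13 6 7 12) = [10, 1, 3, 8, 4, 5, 7, 12, 13, 14, 9, 11, 2, 6, 16, 15, 0]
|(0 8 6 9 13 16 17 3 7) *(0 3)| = |(0 8 6 9 13 16 17)(3 7)| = 14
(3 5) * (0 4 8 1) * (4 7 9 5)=(0 7 9 5 3 4 8 1)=[7, 0, 2, 4, 8, 3, 6, 9, 1, 5]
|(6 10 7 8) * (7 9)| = |(6 10 9 7 8)| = 5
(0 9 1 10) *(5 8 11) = (0 9 1 10)(5 8 11) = [9, 10, 2, 3, 4, 8, 6, 7, 11, 1, 0, 5]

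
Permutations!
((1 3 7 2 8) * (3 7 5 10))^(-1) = ((1 7 2 8)(3 5 10))^(-1) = (1 8 2 7)(3 10 5)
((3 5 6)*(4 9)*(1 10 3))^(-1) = (1 6 5 3 10)(4 9)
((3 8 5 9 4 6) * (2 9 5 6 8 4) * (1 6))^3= (1 4 6 8 3)(2 9)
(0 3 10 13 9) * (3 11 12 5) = (0 11 12 5 3 10 13 9) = [11, 1, 2, 10, 4, 3, 6, 7, 8, 0, 13, 12, 5, 9]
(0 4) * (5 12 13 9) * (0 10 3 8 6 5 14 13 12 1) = [4, 0, 2, 8, 10, 1, 5, 7, 6, 14, 3, 11, 12, 9, 13] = (0 4 10 3 8 6 5 1)(9 14 13)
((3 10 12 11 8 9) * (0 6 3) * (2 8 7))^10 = ((0 6 3 10 12 11 7 2 8 9))^10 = (12)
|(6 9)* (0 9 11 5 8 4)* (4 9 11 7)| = 8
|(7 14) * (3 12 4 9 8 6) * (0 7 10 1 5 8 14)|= 10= |(0 7)(1 5 8 6 3 12 4 9 14 10)|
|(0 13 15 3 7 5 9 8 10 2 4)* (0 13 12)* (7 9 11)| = 24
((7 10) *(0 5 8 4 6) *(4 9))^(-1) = ((0 5 8 9 4 6)(7 10))^(-1) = (0 6 4 9 8 5)(7 10)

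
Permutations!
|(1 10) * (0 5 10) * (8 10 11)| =|(0 5 11 8 10 1)| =6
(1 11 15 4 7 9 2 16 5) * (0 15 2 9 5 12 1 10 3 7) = [15, 11, 16, 7, 0, 10, 6, 5, 8, 9, 3, 2, 1, 13, 14, 4, 12] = (0 15 4)(1 11 2 16 12)(3 7 5 10)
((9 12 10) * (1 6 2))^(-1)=(1 2 6)(9 10 12)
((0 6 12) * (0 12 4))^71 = (12)(0 4 6)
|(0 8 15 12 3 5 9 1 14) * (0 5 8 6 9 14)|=|(0 6 9 1)(3 8 15 12)(5 14)|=4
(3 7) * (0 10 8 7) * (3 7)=[10, 1, 2, 0, 4, 5, 6, 7, 3, 9, 8]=(0 10 8 3)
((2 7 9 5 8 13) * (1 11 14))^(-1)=((1 11 14)(2 7 9 5 8 13))^(-1)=(1 14 11)(2 13 8 5 9 7)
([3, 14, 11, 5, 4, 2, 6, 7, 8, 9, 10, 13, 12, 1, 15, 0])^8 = (0 15 14 1 13 11 2 5 3)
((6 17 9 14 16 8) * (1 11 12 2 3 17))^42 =((1 11 12 2 3 17 9 14 16 8 6))^42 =(1 8 14 17 2 11 6 16 9 3 12)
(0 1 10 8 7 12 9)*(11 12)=(0 1 10 8 7 11 12 9)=[1, 10, 2, 3, 4, 5, 6, 11, 7, 0, 8, 12, 9]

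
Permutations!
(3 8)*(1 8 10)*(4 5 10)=[0, 8, 2, 4, 5, 10, 6, 7, 3, 9, 1]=(1 8 3 4 5 10)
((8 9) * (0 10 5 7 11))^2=(0 5 11 10 7)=((0 10 5 7 11)(8 9))^2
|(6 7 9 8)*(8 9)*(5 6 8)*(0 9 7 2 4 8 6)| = 4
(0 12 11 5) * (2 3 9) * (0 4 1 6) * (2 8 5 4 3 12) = [2, 6, 12, 9, 1, 3, 0, 7, 5, 8, 10, 4, 11] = (0 2 12 11 4 1 6)(3 9 8 5)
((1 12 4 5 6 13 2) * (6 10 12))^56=(13)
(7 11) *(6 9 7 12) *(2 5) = (2 5)(6 9 7 11 12) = [0, 1, 5, 3, 4, 2, 9, 11, 8, 7, 10, 12, 6]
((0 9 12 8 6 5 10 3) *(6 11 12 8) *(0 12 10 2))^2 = (0 8 10 12 5)(2 9 11 3 6)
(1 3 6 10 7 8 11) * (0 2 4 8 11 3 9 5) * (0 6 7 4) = (0 2)(1 9 5 6 10 4 8 3 7 11) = [2, 9, 0, 7, 8, 6, 10, 11, 3, 5, 4, 1]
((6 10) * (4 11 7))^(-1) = (4 7 11)(6 10)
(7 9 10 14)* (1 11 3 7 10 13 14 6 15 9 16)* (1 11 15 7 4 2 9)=[0, 15, 9, 4, 2, 5, 7, 16, 8, 13, 6, 3, 12, 14, 10, 1, 11]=(1 15)(2 9 13 14 10 6 7 16 11 3 4)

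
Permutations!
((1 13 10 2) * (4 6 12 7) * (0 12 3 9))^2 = (0 7 6 9 12 4 3)(1 10)(2 13)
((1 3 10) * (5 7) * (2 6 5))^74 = (1 10 3)(2 5)(6 7)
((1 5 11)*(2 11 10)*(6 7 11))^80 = ((1 5 10 2 6 7 11))^80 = (1 2 11 10 7 5 6)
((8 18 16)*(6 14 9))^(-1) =(6 9 14)(8 16 18) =((6 14 9)(8 18 16))^(-1)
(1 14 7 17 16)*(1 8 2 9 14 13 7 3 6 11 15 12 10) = (1 13 7 17 16 8 2 9 14 3 6 11 15 12 10) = [0, 13, 9, 6, 4, 5, 11, 17, 2, 14, 1, 15, 10, 7, 3, 12, 8, 16]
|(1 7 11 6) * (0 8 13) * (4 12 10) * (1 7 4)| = 12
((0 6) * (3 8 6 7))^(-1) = (0 6 8 3 7)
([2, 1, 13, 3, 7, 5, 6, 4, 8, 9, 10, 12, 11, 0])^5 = [13, 1, 0, 3, 7, 5, 6, 4, 8, 9, 10, 12, 11, 2]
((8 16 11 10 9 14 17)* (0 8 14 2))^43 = (0 8 16 11 10 9 2)(14 17)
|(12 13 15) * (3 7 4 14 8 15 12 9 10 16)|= 18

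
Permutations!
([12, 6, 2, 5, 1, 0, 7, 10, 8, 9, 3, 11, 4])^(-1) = (0 5 3 10 7 6 1 4 12)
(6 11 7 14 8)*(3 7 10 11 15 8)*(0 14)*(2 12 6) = (0 14 3 7)(2 12 6 15 8)(10 11) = [14, 1, 12, 7, 4, 5, 15, 0, 2, 9, 11, 10, 6, 13, 3, 8]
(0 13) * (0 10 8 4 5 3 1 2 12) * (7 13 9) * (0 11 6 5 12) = (0 9 7 13 10 8 4 12 11 6 5 3 1 2) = [9, 2, 0, 1, 12, 3, 5, 13, 4, 7, 8, 6, 11, 10]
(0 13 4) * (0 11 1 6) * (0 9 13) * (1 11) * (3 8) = (1 6 9 13 4)(3 8) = [0, 6, 2, 8, 1, 5, 9, 7, 3, 13, 10, 11, 12, 4]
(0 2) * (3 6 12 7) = [2, 1, 0, 6, 4, 5, 12, 3, 8, 9, 10, 11, 7] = (0 2)(3 6 12 7)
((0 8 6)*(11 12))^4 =(12)(0 8 6)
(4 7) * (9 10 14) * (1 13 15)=(1 13 15)(4 7)(9 10 14)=[0, 13, 2, 3, 7, 5, 6, 4, 8, 10, 14, 11, 12, 15, 9, 1]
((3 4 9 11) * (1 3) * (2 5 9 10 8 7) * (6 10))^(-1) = ((1 3 4 6 10 8 7 2 5 9 11))^(-1) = (1 11 9 5 2 7 8 10 6 4 3)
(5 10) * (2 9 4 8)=(2 9 4 8)(5 10)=[0, 1, 9, 3, 8, 10, 6, 7, 2, 4, 5]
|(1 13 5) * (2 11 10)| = |(1 13 5)(2 11 10)| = 3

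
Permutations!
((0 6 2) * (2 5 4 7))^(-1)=(0 2 7 4 5 6)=((0 6 5 4 7 2))^(-1)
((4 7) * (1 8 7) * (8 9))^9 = ((1 9 8 7 4))^9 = (1 4 7 8 9)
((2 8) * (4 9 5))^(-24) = (9) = ((2 8)(4 9 5))^(-24)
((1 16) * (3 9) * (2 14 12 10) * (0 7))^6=(16)(2 12)(10 14)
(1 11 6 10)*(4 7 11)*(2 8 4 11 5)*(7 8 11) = (1 7 5 2 11 6 10)(4 8) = [0, 7, 11, 3, 8, 2, 10, 5, 4, 9, 1, 6]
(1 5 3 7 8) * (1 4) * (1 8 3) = (1 5)(3 7)(4 8) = [0, 5, 2, 7, 8, 1, 6, 3, 4]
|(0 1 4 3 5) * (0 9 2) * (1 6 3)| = 6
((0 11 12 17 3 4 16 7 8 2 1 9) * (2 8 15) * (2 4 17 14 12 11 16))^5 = ((0 16 7 15 4 2 1 9)(3 17)(12 14))^5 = (0 2 7 9 4 16 1 15)(3 17)(12 14)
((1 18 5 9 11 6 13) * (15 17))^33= ((1 18 5 9 11 6 13)(15 17))^33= (1 6 9 18 13 11 5)(15 17)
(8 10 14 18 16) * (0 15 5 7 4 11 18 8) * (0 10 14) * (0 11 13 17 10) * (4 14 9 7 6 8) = [15, 1, 2, 3, 13, 6, 8, 14, 9, 7, 11, 18, 12, 17, 4, 5, 0, 10, 16] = (0 15 5 6 8 9 7 14 4 13 17 10 11 18 16)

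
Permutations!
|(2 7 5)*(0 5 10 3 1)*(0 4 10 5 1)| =15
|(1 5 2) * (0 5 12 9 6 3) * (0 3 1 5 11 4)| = |(0 11 4)(1 12 9 6)(2 5)| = 12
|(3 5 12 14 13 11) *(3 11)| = |(3 5 12 14 13)| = 5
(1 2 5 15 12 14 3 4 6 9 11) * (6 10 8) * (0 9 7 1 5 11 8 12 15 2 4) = (15)(0 9 8 6 7 1 4 10 12 14 3)(2 11 5) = [9, 4, 11, 0, 10, 2, 7, 1, 6, 8, 12, 5, 14, 13, 3, 15]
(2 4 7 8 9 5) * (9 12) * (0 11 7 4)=[11, 1, 0, 3, 4, 2, 6, 8, 12, 5, 10, 7, 9]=(0 11 7 8 12 9 5 2)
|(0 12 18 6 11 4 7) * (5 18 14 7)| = 20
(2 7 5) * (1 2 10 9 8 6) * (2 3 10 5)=(1 3 10 9 8 6)(2 7)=[0, 3, 7, 10, 4, 5, 1, 2, 6, 8, 9]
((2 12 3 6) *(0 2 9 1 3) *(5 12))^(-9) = ((0 2 5 12)(1 3 6 9))^(-9) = (0 12 5 2)(1 9 6 3)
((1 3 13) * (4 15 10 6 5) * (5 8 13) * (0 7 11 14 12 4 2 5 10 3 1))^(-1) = ((0 7 11 14 12 4 15 3 10 6 8 13)(2 5))^(-1) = (0 13 8 6 10 3 15 4 12 14 11 7)(2 5)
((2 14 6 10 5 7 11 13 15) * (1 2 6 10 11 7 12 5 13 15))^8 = (1 10 2 13 14)(6 15 11)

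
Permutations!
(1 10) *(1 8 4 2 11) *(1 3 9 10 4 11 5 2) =(1 4)(2 5)(3 9 10 8 11) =[0, 4, 5, 9, 1, 2, 6, 7, 11, 10, 8, 3]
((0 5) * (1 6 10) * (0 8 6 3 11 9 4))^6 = ((0 5 8 6 10 1 3 11 9 4))^6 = (0 3 8 9 10)(1 5 11 6 4)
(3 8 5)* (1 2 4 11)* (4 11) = (1 2 11)(3 8 5) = [0, 2, 11, 8, 4, 3, 6, 7, 5, 9, 10, 1]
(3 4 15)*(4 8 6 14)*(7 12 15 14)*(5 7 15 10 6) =[0, 1, 2, 8, 14, 7, 15, 12, 5, 9, 6, 11, 10, 13, 4, 3] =(3 8 5 7 12 10 6 15)(4 14)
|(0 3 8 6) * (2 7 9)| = 12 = |(0 3 8 6)(2 7 9)|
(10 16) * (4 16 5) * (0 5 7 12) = [5, 1, 2, 3, 16, 4, 6, 12, 8, 9, 7, 11, 0, 13, 14, 15, 10] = (0 5 4 16 10 7 12)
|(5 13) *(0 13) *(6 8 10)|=3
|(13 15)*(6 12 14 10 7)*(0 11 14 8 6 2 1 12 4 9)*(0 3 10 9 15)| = 15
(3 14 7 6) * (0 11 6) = (0 11 6 3 14 7) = [11, 1, 2, 14, 4, 5, 3, 0, 8, 9, 10, 6, 12, 13, 7]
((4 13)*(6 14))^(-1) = ((4 13)(6 14))^(-1) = (4 13)(6 14)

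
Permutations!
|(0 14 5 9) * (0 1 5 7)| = |(0 14 7)(1 5 9)| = 3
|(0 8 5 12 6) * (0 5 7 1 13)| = 15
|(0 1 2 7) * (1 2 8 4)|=3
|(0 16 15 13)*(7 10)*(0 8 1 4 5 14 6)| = 10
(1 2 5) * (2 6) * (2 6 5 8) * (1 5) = (2 8) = [0, 1, 8, 3, 4, 5, 6, 7, 2]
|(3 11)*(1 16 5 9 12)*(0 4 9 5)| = |(0 4 9 12 1 16)(3 11)| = 6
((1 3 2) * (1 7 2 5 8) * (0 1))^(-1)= ((0 1 3 5 8)(2 7))^(-1)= (0 8 5 3 1)(2 7)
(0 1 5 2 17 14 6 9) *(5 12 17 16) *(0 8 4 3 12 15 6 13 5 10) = [1, 15, 16, 12, 3, 2, 9, 7, 4, 8, 0, 11, 17, 5, 13, 6, 10, 14] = (0 1 15 6 9 8 4 3 12 17 14 13 5 2 16 10)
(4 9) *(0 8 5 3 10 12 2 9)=[8, 1, 9, 10, 0, 3, 6, 7, 5, 4, 12, 11, 2]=(0 8 5 3 10 12 2 9 4)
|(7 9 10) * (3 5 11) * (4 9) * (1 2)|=|(1 2)(3 5 11)(4 9 10 7)|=12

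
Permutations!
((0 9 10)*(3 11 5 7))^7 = ((0 9 10)(3 11 5 7))^7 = (0 9 10)(3 7 5 11)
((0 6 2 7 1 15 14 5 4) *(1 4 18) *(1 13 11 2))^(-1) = (0 4 7 2 11 13 18 5 14 15 1 6)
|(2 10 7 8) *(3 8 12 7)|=4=|(2 10 3 8)(7 12)|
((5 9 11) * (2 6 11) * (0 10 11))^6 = (0 6 2 9 5 11 10)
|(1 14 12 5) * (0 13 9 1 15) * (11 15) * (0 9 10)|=21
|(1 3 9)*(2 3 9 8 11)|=|(1 9)(2 3 8 11)|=4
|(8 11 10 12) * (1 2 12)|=|(1 2 12 8 11 10)|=6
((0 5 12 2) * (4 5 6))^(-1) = (0 2 12 5 4 6)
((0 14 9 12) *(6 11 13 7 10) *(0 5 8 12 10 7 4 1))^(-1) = (0 1 4 13 11 6 10 9 14)(5 12 8)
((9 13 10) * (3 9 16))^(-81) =(3 16 10 13 9)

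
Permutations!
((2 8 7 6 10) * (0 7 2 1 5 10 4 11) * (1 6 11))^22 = (0 7 11)(1 10 4 5 6)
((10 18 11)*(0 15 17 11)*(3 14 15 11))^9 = (0 11 10 18)(3 14 15 17) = ((0 11 10 18)(3 14 15 17))^9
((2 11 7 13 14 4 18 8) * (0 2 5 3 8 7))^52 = ((0 2 11)(3 8 5)(4 18 7 13 14))^52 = (0 2 11)(3 8 5)(4 7 14 18 13)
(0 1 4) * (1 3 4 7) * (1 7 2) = (7)(0 3 4)(1 2) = [3, 2, 1, 4, 0, 5, 6, 7]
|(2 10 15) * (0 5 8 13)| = 12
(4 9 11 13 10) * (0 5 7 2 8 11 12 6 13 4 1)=(0 5 7 2 8 11 4 9 12 6 13 10 1)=[5, 0, 8, 3, 9, 7, 13, 2, 11, 12, 1, 4, 6, 10]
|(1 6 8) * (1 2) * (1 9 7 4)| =|(1 6 8 2 9 7 4)| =7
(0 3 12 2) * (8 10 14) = (0 3 12 2)(8 10 14) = [3, 1, 0, 12, 4, 5, 6, 7, 10, 9, 14, 11, 2, 13, 8]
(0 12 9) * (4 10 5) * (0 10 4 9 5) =(0 12 5 9 10) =[12, 1, 2, 3, 4, 9, 6, 7, 8, 10, 0, 11, 5]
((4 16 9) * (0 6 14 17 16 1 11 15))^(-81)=(0 15 11 1 4 9 16 17 14 6)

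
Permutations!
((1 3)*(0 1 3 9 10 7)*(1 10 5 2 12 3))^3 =(1 2)(3 5)(9 12)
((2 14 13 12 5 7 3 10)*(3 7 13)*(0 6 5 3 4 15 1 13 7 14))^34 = (0 13 7 10 15 6 12 14 2 1 5 3 4)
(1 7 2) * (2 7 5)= [0, 5, 1, 3, 4, 2, 6, 7]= (7)(1 5 2)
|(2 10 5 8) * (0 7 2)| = 6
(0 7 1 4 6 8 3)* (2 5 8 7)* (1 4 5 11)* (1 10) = [2, 5, 11, 0, 6, 8, 7, 4, 3, 9, 1, 10] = (0 2 11 10 1 5 8 3)(4 6 7)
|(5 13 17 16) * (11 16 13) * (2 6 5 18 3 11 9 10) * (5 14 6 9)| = 12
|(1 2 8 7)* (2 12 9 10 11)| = |(1 12 9 10 11 2 8 7)| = 8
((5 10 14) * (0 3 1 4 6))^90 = (14)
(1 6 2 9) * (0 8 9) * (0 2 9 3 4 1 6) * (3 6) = (0 8 6 9 3 4 1) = [8, 0, 2, 4, 1, 5, 9, 7, 6, 3]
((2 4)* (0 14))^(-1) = ((0 14)(2 4))^(-1) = (0 14)(2 4)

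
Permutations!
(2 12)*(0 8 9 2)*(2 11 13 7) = (0 8 9 11 13 7 2 12) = [8, 1, 12, 3, 4, 5, 6, 2, 9, 11, 10, 13, 0, 7]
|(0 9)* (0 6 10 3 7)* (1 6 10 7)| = |(0 9 10 3 1 6 7)| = 7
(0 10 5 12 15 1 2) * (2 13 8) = (0 10 5 12 15 1 13 8 2) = [10, 13, 0, 3, 4, 12, 6, 7, 2, 9, 5, 11, 15, 8, 14, 1]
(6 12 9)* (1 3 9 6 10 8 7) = (1 3 9 10 8 7)(6 12) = [0, 3, 2, 9, 4, 5, 12, 1, 7, 10, 8, 11, 6]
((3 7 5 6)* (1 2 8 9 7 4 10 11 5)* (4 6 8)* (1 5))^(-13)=(1 4 11 2 10)(3 6)(5 7 9 8)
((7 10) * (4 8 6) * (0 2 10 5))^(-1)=(0 5 7 10 2)(4 6 8)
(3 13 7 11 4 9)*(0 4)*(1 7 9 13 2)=(0 4 13 9 3 2 1 7 11)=[4, 7, 1, 2, 13, 5, 6, 11, 8, 3, 10, 0, 12, 9]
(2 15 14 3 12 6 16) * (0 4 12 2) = (0 4 12 6 16)(2 15 14 3) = [4, 1, 15, 2, 12, 5, 16, 7, 8, 9, 10, 11, 6, 13, 3, 14, 0]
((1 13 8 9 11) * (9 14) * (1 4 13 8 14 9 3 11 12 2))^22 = ((1 8 9 12 2)(3 11 4 13 14))^22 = (1 9 2 8 12)(3 4 14 11 13)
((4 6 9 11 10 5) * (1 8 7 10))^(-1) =(1 11 9 6 4 5 10 7 8)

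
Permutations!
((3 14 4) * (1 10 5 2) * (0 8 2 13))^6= (14)(0 13 5 10 1 2 8)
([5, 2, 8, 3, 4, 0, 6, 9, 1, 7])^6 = [0, 1, 2, 3, 4, 5, 6, 7, 8, 9]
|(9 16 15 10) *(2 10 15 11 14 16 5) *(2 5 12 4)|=15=|(2 10 9 12 4)(11 14 16)|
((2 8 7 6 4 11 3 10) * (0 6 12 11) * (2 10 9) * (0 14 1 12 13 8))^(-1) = (0 2 9 3 11 12 1 14 4 6)(7 8 13)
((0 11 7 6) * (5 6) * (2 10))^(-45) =((0 11 7 5 6)(2 10))^(-45) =(11)(2 10)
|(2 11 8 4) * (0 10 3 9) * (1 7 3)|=|(0 10 1 7 3 9)(2 11 8 4)|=12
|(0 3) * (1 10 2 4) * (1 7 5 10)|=10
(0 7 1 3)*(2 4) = (0 7 1 3)(2 4) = [7, 3, 4, 0, 2, 5, 6, 1]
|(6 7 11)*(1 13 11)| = |(1 13 11 6 7)| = 5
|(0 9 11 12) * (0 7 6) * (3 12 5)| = 8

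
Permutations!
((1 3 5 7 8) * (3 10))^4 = ((1 10 3 5 7 8))^4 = (1 7 3)(5 10 8)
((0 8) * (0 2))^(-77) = (0 8 2)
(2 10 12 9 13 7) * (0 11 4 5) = (0 11 4 5)(2 10 12 9 13 7) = [11, 1, 10, 3, 5, 0, 6, 2, 8, 13, 12, 4, 9, 7]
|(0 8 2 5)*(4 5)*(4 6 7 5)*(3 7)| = 7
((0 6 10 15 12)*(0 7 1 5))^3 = ((0 6 10 15 12 7 1 5))^3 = (0 15 1 6 12 5 10 7)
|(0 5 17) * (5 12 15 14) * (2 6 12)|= |(0 2 6 12 15 14 5 17)|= 8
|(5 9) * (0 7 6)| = |(0 7 6)(5 9)| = 6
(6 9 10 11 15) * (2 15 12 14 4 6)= (2 15)(4 6 9 10 11 12 14)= [0, 1, 15, 3, 6, 5, 9, 7, 8, 10, 11, 12, 14, 13, 4, 2]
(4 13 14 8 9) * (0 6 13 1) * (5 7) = (0 6 13 14 8 9 4 1)(5 7) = [6, 0, 2, 3, 1, 7, 13, 5, 9, 4, 10, 11, 12, 14, 8]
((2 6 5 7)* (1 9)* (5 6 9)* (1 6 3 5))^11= (2 7 5 3 6 9)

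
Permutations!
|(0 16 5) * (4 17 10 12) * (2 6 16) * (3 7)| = 20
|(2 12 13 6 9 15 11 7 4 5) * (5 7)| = |(2 12 13 6 9 15 11 5)(4 7)| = 8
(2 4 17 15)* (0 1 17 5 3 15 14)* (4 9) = (0 1 17 14)(2 9 4 5 3 15) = [1, 17, 9, 15, 5, 3, 6, 7, 8, 4, 10, 11, 12, 13, 0, 2, 16, 14]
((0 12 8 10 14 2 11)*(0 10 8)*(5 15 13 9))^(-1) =((0 12)(2 11 10 14)(5 15 13 9))^(-1) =(0 12)(2 14 10 11)(5 9 13 15)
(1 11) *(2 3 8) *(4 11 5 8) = (1 5 8 2 3 4 11) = [0, 5, 3, 4, 11, 8, 6, 7, 2, 9, 10, 1]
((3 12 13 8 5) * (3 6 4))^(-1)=((3 12 13 8 5 6 4))^(-1)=(3 4 6 5 8 13 12)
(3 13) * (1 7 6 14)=(1 7 6 14)(3 13)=[0, 7, 2, 13, 4, 5, 14, 6, 8, 9, 10, 11, 12, 3, 1]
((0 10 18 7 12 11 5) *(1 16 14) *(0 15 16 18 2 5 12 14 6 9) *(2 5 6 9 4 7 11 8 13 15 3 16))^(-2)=(0 16 5)(1 7 6 15 8 11)(2 13 12 18 14 4)(3 10 9)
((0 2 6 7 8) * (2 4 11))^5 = (0 7 2 4 8 6 11)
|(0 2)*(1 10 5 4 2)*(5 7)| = 7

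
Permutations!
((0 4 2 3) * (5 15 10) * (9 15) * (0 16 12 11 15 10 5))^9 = (0 9 15 12 3 4 10 5 11 16 2)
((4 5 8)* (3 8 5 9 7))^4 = (3 7 9 4 8)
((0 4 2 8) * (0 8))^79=(8)(0 4 2)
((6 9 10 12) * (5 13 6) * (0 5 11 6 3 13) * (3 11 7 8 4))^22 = (3 11 9 12 8)(4 13 6 10 7)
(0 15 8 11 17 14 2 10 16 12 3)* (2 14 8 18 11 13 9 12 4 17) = (0 15 18 11 2 10 16 4 17 8 13 9 12 3) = [15, 1, 10, 0, 17, 5, 6, 7, 13, 12, 16, 2, 3, 9, 14, 18, 4, 8, 11]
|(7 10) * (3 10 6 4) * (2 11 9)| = 15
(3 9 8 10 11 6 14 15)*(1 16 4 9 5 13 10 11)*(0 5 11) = (0 5 13 10 1 16 4 9 8)(3 11 6 14 15) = [5, 16, 2, 11, 9, 13, 14, 7, 0, 8, 1, 6, 12, 10, 15, 3, 4]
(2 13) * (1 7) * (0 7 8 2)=(0 7 1 8 2 13)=[7, 8, 13, 3, 4, 5, 6, 1, 2, 9, 10, 11, 12, 0]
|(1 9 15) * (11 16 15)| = 5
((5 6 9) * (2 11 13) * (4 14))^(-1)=((2 11 13)(4 14)(5 6 9))^(-1)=(2 13 11)(4 14)(5 9 6)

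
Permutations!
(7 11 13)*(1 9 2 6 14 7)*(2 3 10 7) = (1 9 3 10 7 11 13)(2 6 14) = [0, 9, 6, 10, 4, 5, 14, 11, 8, 3, 7, 13, 12, 1, 2]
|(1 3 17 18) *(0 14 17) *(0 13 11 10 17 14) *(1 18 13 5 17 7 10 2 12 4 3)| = 8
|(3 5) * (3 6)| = 3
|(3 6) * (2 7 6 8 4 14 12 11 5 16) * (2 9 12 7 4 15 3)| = 15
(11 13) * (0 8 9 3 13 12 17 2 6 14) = (0 8 9 3 13 11 12 17 2 6 14) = [8, 1, 6, 13, 4, 5, 14, 7, 9, 3, 10, 12, 17, 11, 0, 15, 16, 2]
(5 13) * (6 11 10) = [0, 1, 2, 3, 4, 13, 11, 7, 8, 9, 6, 10, 12, 5] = (5 13)(6 11 10)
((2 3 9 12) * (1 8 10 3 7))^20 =((1 8 10 3 9 12 2 7))^20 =(1 9)(2 10)(3 7)(8 12)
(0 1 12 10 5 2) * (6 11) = (0 1 12 10 5 2)(6 11) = [1, 12, 0, 3, 4, 2, 11, 7, 8, 9, 5, 6, 10]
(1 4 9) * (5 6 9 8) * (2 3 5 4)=(1 2 3 5 6 9)(4 8)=[0, 2, 3, 5, 8, 6, 9, 7, 4, 1]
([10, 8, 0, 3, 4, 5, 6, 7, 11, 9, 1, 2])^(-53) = (0 10 1 8 11 2)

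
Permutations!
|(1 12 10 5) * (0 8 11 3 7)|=|(0 8 11 3 7)(1 12 10 5)|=20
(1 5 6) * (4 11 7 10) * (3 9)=(1 5 6)(3 9)(4 11 7 10)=[0, 5, 2, 9, 11, 6, 1, 10, 8, 3, 4, 7]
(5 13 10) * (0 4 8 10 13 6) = [4, 1, 2, 3, 8, 6, 0, 7, 10, 9, 5, 11, 12, 13] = (13)(0 4 8 10 5 6)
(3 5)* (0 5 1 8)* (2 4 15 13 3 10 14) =(0 5 10 14 2 4 15 13 3 1 8) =[5, 8, 4, 1, 15, 10, 6, 7, 0, 9, 14, 11, 12, 3, 2, 13]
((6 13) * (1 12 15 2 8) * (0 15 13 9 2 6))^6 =(0 1 9)(2 15 12)(6 13 8)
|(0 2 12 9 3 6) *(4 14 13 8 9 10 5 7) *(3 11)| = |(0 2 12 10 5 7 4 14 13 8 9 11 3 6)| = 14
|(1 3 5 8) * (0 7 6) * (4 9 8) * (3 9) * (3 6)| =|(0 7 3 5 4 6)(1 9 8)| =6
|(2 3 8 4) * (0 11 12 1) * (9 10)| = 4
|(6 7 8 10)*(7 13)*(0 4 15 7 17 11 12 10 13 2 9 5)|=14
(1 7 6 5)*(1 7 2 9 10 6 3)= (1 2 9 10 6 5 7 3)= [0, 2, 9, 1, 4, 7, 5, 3, 8, 10, 6]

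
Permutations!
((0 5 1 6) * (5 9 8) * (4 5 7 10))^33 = (0 5 7)(1 10 9)(4 8 6)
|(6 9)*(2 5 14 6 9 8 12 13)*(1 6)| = 8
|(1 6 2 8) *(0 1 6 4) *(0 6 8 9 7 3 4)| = 6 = |(0 1)(2 9 7 3 4 6)|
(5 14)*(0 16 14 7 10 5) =(0 16 14)(5 7 10) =[16, 1, 2, 3, 4, 7, 6, 10, 8, 9, 5, 11, 12, 13, 0, 15, 14]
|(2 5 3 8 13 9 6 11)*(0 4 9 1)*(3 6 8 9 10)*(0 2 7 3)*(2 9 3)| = 60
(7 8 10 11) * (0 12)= (0 12)(7 8 10 11)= [12, 1, 2, 3, 4, 5, 6, 8, 10, 9, 11, 7, 0]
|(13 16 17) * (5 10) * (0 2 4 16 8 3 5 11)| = 11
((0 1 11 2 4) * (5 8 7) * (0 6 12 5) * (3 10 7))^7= (0 5 11 3 4 7 12 1 8 2 10 6)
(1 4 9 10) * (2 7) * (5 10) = (1 4 9 5 10)(2 7) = [0, 4, 7, 3, 9, 10, 6, 2, 8, 5, 1]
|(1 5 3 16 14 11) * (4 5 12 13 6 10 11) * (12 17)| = 35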